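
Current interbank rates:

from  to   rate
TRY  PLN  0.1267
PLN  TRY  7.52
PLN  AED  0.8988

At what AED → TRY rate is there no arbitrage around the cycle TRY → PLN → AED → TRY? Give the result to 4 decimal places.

8.7813

Known legs of the cycle: 0.1267 × 0.8988 = 0.11387796
For no arbitrage the full-cycle product must be 1, so the missing rate is 1 / 0.11387796 ≈ 8.781330.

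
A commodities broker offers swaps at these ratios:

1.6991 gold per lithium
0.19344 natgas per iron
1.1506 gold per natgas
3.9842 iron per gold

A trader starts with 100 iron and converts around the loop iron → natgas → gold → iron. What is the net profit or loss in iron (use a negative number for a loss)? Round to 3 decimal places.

-11.323

100 iron × 0.19344 = 19.344 natgas
19.344 natgas × 1.1506 = 22.2572064 gold
22.2572064 gold × 3.9842 = 88.67716173888 iron
Net change: 88.67716173888 − 100 = -11.32283826112 iron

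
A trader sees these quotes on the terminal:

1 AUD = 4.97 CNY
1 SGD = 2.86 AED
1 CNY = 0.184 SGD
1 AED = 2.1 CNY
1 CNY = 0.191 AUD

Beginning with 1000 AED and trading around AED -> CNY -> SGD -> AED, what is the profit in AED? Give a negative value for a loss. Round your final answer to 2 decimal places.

105.10

1000 AED × 2.1 = 2100 CNY
2100 CNY × 0.184 = 386.4 SGD
386.4 SGD × 2.86 = 1105.104 AED
Net change: 1105.104 − 1000 = 105.104 AED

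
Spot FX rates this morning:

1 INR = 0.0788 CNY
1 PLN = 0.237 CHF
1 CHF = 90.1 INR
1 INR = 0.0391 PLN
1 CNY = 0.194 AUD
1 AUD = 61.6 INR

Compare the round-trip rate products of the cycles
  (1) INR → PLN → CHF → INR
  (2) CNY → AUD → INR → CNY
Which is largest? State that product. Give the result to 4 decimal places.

(1) 0.0391 × 0.237 × 90.1 = 0.83493
(2) 0.194 × 61.6 × 0.0788 = 0.94169
Highest is cycle (2) at 0.9417 (≤1, no arbitrage).

0.9417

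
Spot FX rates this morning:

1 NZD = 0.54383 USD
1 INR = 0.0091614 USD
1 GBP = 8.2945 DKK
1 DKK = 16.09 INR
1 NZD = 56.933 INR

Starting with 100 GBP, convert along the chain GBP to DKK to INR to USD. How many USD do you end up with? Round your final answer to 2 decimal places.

122.27

100 GBP × 8.2945 = 829.45 DKK
829.45 DKK × 16.09 = 13345.8505 INR
13345.8505 INR × 0.0091614 = 122.2666747707 USD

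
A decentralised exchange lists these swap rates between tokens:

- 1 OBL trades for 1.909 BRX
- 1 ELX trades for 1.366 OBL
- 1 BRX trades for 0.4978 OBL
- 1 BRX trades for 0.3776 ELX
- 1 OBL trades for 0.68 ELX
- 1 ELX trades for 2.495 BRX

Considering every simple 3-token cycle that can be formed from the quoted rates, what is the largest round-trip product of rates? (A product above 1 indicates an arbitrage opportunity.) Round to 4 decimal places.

OBL→BRX→ELX→OBL: 1.909 × 0.3776 × 1.366 = 0.98467
OBL→ELX→BRX→OBL: 0.68 × 2.495 × 0.4978 = 0.84457
Maximum is OBL→BRX→ELX→OBL at 0.9847; no arbitrage — every cycle loses value.

0.9847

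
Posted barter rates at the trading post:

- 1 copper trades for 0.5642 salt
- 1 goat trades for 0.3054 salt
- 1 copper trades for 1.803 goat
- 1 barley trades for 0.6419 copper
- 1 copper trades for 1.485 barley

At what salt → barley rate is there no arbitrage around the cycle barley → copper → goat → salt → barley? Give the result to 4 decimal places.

2.8292

Known legs of the cycle: 0.6419 × 1.803 × 0.3054 = 0.35345337678
For no arbitrage the full-cycle product must be 1, so the missing rate is 1 / 0.35345337678 ≈ 2.829227.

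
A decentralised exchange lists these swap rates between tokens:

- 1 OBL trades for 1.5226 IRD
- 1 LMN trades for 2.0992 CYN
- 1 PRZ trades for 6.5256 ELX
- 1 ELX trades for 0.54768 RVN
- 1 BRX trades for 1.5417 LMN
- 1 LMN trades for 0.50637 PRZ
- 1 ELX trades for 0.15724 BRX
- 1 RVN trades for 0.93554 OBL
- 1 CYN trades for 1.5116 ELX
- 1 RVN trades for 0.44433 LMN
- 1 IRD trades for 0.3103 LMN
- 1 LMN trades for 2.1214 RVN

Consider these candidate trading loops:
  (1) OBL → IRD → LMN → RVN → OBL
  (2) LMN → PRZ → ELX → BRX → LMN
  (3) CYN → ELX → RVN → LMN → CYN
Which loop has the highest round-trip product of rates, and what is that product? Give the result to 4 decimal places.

(1) 1.5226 × 0.3103 × 2.1214 × 0.93554 = 0.93768
(2) 0.50637 × 6.5256 × 0.15724 × 1.5417 = 0.80103
(3) 1.5116 × 0.54768 × 0.44433 × 2.0992 = 0.77219
Highest is cycle (1) at 0.9377 (≤1, no arbitrage).

0.9377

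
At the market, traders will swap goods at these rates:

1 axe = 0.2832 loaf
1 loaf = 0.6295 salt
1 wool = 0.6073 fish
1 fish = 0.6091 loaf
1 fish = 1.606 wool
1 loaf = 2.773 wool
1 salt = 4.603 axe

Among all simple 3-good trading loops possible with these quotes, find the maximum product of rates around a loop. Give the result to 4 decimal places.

1.0258

wool→fish→loaf→wool: 0.6073 × 0.6091 × 2.773 = 1.02575
salt→axe→loaf→salt: 4.603 × 0.2832 × 0.6295 = 0.82060
Maximum is wool→fish→loaf→wool at 1.0258; arbitrage exists.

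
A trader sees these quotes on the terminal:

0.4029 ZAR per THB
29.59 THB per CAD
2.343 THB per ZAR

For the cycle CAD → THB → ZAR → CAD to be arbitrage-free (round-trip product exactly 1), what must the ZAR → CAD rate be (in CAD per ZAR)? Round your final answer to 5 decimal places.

Known legs of the cycle: 29.59 × 0.4029 = 11.921811
For no arbitrage the full-cycle product must be 1, so the missing rate is 1 / 11.921811 ≈ 0.0838799.

0.08388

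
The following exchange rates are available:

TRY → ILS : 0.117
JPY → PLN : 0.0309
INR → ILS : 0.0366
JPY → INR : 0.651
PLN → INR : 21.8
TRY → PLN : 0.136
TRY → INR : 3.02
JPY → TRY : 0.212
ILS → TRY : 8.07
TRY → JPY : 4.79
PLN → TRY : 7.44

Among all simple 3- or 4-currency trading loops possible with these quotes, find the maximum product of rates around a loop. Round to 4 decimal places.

1.1012

PLN→TRY→JPY→PLN: 7.44 × 4.79 × 0.0309 = 1.10120
INR→ILS→TRY→JPY→INR: 0.0366 × 8.07 × 4.79 × 0.651 = 0.92102
INR→ILS→TRY→INR: 0.0366 × 8.07 × 3.02 = 0.89199
PLN→INR→ILS→TRY→PLN: 21.8 × 0.0366 × 8.07 × 0.136 = 0.87569
Maximum is PLN→TRY→JPY→PLN at 1.1012; arbitrage exists.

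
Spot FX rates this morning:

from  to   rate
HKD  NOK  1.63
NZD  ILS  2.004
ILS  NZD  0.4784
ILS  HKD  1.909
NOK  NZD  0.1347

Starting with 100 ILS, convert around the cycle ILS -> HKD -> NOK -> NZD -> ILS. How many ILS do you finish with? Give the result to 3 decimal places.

83.996

100 ILS × 1.909 = 190.9 HKD
190.9 HKD × 1.63 = 311.167 NOK
311.167 NOK × 0.1347 = 41.9141949 NZD
41.9141949 NZD × 2.004 = 83.9960465796 ILS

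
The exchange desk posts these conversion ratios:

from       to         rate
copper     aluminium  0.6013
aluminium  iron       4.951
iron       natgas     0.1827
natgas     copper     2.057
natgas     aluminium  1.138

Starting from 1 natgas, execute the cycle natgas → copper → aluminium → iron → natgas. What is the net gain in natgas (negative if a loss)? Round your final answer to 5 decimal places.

0.11881

1 natgas × 2.057 = 2.057 copper
2.057 copper × 0.6013 = 1.2368741 aluminium
1.2368741 aluminium × 4.951 = 6.1237636691 iron
6.1237636691 iron × 0.1827 = 1.11881162234457 natgas
Net change: 1.11881162234457 − 1 = 0.11881162234457 natgas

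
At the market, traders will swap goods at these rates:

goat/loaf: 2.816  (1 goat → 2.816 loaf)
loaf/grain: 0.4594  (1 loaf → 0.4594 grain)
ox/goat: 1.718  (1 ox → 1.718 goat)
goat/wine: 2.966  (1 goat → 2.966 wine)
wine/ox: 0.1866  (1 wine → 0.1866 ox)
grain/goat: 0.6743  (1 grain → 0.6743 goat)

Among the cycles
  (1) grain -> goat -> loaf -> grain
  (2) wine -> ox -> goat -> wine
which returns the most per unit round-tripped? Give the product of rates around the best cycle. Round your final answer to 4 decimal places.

0.9508

(1) 0.6743 × 2.816 × 0.4594 = 0.87232
(2) 0.1866 × 1.718 × 2.966 = 0.95084
Highest is cycle (2) at 0.9508 (≤1, no arbitrage).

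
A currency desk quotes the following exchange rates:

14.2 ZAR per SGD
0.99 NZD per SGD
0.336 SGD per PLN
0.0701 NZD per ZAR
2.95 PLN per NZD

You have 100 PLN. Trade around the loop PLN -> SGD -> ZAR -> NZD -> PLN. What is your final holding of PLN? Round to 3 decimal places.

98.666

100 PLN × 0.336 = 33.6 SGD
33.6 SGD × 14.2 = 477.12 ZAR
477.12 ZAR × 0.0701 = 33.446112 NZD
33.446112 NZD × 2.95 = 98.6660304 PLN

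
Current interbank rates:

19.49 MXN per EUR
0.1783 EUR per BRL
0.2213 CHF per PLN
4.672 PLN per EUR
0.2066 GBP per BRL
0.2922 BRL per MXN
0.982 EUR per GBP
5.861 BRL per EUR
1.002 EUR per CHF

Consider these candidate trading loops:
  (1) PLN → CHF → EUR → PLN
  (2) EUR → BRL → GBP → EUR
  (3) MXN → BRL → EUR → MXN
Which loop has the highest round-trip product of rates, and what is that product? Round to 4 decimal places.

(1) 0.2213 × 1.002 × 4.672 = 1.03598
(2) 5.861 × 0.2066 × 0.982 = 1.18909
(3) 0.2922 × 0.1783 × 19.49 = 1.01541
Highest is cycle (2) at 1.1891 (>1, arbitrage).

1.1891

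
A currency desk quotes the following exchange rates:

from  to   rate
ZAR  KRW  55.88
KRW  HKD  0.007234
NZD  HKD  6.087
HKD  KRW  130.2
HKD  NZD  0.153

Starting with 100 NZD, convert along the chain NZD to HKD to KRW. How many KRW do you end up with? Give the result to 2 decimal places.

79252.74

100 NZD × 6.087 = 608.7 HKD
608.7 HKD × 130.2 = 79252.74 KRW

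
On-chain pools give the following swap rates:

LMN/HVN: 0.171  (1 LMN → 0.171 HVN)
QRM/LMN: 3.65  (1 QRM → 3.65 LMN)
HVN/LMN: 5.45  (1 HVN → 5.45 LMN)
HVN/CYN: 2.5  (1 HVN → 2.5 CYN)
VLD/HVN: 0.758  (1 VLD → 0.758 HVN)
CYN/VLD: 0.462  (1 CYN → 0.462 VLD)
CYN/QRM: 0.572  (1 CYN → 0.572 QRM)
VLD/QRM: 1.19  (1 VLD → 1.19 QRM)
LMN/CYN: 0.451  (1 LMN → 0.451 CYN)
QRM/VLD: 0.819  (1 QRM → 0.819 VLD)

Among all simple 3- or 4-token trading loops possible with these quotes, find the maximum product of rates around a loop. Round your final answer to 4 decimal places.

0.9416

CYN→QRM→LMN→CYN: 0.572 × 3.65 × 0.451 = 0.94160
VLD→QRM→LMN→CYN→VLD: 1.19 × 3.65 × 0.451 × 0.462 = 0.90502
HVN→CYN→QRM→LMN→HVN: 2.5 × 0.572 × 3.65 × 0.171 = 0.89253
VLD→HVN→CYN→QRM→VLD: 0.758 × 2.5 × 0.572 × 0.819 = 0.88775
VLD→HVN→CYN→VLD: 0.758 × 2.5 × 0.462 = 0.87549
VLD→HVN→LMN→CYN→VLD: 0.758 × 5.45 × 0.451 × 0.462 = 0.86076
Maximum is CYN→QRM→LMN→CYN at 0.9416; no arbitrage — every cycle loses value.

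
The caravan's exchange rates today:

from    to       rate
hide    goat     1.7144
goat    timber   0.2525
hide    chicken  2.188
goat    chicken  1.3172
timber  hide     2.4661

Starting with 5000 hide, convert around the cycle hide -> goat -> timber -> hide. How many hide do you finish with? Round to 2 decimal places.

5000 hide × 1.7144 = 8572 goat
8572 goat × 0.2525 = 2164.43 timber
2164.43 timber × 2.4661 = 5337.700823 hide

5337.70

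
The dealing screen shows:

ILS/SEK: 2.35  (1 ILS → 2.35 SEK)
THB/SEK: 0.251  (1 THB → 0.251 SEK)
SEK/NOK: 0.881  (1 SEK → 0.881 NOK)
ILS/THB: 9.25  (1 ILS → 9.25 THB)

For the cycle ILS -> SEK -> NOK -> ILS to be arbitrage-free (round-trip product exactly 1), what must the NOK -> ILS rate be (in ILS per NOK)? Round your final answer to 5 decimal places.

Known legs of the cycle: 2.35 × 0.881 = 2.07035
For no arbitrage the full-cycle product must be 1, so the missing rate is 1 / 2.07035 ≈ 0.4830101.

0.48301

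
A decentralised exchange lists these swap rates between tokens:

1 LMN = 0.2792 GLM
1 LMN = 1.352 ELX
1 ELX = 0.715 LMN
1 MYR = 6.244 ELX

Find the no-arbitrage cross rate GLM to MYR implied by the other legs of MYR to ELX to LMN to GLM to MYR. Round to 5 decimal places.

0.80226

Known legs of the cycle: 6.244 × 0.715 × 0.2792 = 1.246477232
For no arbitrage the full-cycle product must be 1, so the missing rate is 1 / 1.246477232 ≈ 0.8022609.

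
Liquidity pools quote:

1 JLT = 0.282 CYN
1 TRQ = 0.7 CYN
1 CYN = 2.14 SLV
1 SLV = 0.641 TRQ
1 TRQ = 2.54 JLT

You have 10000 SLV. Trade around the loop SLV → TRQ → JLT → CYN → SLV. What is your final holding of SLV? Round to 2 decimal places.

10000 SLV × 0.641 = 6410 TRQ
6410 TRQ × 2.54 = 16281.4 JLT
16281.4 JLT × 0.282 = 4591.3548 CYN
4591.3548 CYN × 2.14 = 9825.499272 SLV

9825.50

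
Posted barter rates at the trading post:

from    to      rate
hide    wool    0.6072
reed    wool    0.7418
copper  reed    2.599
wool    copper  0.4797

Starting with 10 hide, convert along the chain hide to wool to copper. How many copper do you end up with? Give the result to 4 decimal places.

10 hide × 0.6072 = 6.072 wool
6.072 wool × 0.4797 = 2.9127384 copper

2.9127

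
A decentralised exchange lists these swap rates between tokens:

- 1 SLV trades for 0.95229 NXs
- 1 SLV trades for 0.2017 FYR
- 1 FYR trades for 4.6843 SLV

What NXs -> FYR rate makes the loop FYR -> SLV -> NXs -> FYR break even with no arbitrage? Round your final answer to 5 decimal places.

0.22417

Known legs of the cycle: 4.6843 × 0.95229 = 4.460812047
For no arbitrage the full-cycle product must be 1, so the missing rate is 1 / 4.460812047 ≈ 0.2241744.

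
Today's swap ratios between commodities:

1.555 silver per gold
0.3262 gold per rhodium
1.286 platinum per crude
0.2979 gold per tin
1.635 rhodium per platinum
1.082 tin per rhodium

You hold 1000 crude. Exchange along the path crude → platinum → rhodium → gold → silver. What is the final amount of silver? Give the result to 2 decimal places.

1066.53

1000 crude × 1.286 = 1286 platinum
1286 platinum × 1.635 = 2102.61 rhodium
2102.61 rhodium × 0.3262 = 685.871382 gold
685.871382 gold × 1.555 = 1066.52999901 silver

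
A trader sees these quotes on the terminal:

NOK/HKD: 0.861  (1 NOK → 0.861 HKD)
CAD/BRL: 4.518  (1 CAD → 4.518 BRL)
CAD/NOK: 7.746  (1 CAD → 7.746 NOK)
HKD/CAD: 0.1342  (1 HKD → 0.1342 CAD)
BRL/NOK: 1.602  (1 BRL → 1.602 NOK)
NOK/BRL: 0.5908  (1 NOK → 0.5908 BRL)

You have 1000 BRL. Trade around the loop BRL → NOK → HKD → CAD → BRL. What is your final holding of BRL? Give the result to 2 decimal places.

1000 BRL × 1.602 = 1602 NOK
1602 NOK × 0.861 = 1379.322 HKD
1379.322 HKD × 0.1342 = 185.1050124 CAD
185.1050124 CAD × 4.518 = 836.3044460232 BRL

836.30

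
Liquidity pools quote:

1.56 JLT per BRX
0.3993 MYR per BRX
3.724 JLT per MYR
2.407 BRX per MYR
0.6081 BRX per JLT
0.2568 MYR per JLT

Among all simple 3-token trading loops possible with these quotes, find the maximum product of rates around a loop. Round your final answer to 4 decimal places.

MYR→BRX→JLT→MYR: 2.407 × 1.56 × 0.2568 = 0.96426
MYR→JLT→BRX→MYR: 3.724 × 0.6081 × 0.3993 = 0.90424
Maximum is MYR→BRX→JLT→MYR at 0.9643; no arbitrage — every cycle loses value.

0.9643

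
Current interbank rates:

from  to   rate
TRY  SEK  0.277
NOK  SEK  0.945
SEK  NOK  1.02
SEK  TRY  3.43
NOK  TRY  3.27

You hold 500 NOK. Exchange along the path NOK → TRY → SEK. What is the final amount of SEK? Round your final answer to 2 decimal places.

500 NOK × 3.27 = 1635 TRY
1635 TRY × 0.277 = 452.895 SEK

452.90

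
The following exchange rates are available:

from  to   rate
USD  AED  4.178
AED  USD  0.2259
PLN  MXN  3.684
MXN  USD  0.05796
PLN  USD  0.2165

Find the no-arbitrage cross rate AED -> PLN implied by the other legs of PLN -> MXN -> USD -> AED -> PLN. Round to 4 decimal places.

Known legs of the cycle: 3.684 × 0.05796 × 4.178 = 0.89210594592
For no arbitrage the full-cycle product must be 1, so the missing rate is 1 / 0.89210594592 ≈ 1.120943.

1.1209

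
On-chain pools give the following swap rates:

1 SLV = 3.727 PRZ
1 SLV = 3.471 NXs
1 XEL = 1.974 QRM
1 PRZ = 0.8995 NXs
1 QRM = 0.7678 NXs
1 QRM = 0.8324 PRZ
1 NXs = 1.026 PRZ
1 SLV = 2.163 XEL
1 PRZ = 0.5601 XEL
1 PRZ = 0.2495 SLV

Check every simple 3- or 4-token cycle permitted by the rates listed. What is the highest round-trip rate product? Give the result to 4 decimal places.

0.9203

XEL→QRM→PRZ→XEL: 1.974 × 0.8324 × 0.5601 = 0.92033
PRZ→SLV→NXs→PRZ: 0.2495 × 3.471 × 1.026 = 0.88853
XEL→QRM→PRZ→SLV→XEL: 1.974 × 0.8324 × 0.2495 × 2.163 = 0.88676
XEL→QRM→NXs→PRZ→XEL: 1.974 × 0.7678 × 1.026 × 0.5601 = 0.87098
Maximum is XEL→QRM→PRZ→XEL at 0.9203; no arbitrage — every cycle loses value.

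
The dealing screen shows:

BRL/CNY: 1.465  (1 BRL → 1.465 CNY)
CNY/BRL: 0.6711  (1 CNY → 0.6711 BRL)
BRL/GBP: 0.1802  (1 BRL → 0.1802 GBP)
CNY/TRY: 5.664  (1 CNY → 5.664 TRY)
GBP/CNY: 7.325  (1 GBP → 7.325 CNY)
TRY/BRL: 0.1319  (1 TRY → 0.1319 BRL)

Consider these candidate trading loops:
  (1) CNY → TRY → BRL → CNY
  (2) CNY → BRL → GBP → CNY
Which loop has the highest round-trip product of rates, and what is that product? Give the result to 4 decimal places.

(1) 5.664 × 0.1319 × 1.465 = 1.09447
(2) 0.6711 × 0.1802 × 7.325 = 0.88583
Highest is cycle (1) at 1.0945 (>1, arbitrage).

1.0945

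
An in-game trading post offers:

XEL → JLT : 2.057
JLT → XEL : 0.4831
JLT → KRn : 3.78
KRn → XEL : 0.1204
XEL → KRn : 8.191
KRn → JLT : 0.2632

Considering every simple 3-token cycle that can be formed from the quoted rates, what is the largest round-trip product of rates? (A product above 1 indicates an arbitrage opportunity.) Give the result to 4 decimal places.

JLT→XEL→KRn→JLT: 0.4831 × 8.191 × 0.2632 = 1.04150
JLT→KRn→XEL→JLT: 3.78 × 0.1204 × 2.057 = 0.93617
Maximum is JLT→XEL→KRn→JLT at 1.0415; arbitrage exists.

1.0415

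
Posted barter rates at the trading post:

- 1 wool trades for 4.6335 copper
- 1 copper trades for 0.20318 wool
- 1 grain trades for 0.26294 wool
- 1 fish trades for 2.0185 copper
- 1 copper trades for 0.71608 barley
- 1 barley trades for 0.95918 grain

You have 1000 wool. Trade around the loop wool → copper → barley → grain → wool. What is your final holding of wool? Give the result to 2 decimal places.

836.81

1000 wool × 4.6335 = 4633.5 copper
4633.5 copper × 0.71608 = 3317.95668 barley
3317.95668 barley × 0.95918 = 3182.5176883224 grain
3182.5176883224 grain × 0.26294 = 836.811200967491856 wool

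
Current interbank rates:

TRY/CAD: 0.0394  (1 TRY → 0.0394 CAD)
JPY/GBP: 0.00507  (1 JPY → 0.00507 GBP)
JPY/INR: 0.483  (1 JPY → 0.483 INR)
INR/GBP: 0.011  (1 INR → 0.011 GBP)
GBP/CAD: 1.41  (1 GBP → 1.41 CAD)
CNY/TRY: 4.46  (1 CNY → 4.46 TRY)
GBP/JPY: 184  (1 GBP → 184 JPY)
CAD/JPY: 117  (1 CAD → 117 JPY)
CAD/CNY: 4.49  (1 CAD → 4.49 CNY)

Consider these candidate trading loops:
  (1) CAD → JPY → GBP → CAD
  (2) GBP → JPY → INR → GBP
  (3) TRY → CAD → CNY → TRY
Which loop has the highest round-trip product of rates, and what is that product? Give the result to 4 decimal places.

0.9776

(1) 117 × 0.00507 × 1.41 = 0.83640
(2) 184 × 0.483 × 0.011 = 0.97759
(3) 0.0394 × 4.49 × 4.46 = 0.78900
Highest is cycle (2) at 0.9776 (≤1, no arbitrage).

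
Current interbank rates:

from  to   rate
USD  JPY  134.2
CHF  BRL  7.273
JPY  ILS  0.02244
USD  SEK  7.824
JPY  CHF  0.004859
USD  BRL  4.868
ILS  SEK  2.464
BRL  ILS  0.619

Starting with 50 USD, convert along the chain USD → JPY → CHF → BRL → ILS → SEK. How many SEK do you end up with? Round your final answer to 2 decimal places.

361.67

50 USD × 134.2 = 6710 JPY
6710 JPY × 0.004859 = 32.60389 CHF
32.60389 CHF × 7.273 = 237.12809197 BRL
237.12809197 BRL × 0.619 = 146.78228892943 ILS
146.78228892943 ILS × 2.464 = 361.67155992211552 SEK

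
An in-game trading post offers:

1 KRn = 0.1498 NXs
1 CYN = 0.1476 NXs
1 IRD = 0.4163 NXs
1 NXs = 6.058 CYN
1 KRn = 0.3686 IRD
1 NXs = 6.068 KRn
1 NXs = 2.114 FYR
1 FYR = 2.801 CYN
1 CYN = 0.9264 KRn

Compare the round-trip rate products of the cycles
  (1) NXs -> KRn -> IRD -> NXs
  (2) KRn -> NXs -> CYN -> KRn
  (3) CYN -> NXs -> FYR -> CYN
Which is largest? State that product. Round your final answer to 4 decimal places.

0.9311

(1) 6.068 × 0.3686 × 0.4163 = 0.93112
(2) 0.1498 × 6.058 × 0.9264 = 0.84070
(3) 0.1476 × 2.114 × 2.801 = 0.87399
Highest is cycle (1) at 0.9311 (≤1, no arbitrage).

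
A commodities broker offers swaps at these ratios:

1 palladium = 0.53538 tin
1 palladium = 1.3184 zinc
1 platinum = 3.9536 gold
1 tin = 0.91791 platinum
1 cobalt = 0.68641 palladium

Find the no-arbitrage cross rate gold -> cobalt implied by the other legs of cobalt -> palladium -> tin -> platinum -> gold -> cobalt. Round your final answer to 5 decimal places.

0.74983

Known legs of the cycle: 0.68641 × 0.53538 × 0.91791 × 3.9536 = 1.3336398824675397408
For no arbitrage the full-cycle product must be 1, so the missing rate is 1 / 1.3336398824675397408 ≈ 0.7498276.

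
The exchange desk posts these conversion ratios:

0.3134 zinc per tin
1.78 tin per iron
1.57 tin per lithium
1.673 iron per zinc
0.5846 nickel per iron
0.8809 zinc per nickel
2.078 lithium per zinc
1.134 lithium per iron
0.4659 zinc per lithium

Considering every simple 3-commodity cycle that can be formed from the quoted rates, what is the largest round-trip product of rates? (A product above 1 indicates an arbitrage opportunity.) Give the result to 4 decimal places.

zinc→lithium→tin→zinc: 2.078 × 1.57 × 0.3134 = 1.02245
zinc→iron→tin→zinc: 1.673 × 1.78 × 0.3134 = 0.93329
zinc→iron→lithium→zinc: 1.673 × 1.134 × 0.4659 = 0.88390
nickel→zinc→iron→nickel: 0.8809 × 1.673 × 0.5846 = 0.86155
Maximum is zinc→lithium→tin→zinc at 1.0225; arbitrage exists.

1.0225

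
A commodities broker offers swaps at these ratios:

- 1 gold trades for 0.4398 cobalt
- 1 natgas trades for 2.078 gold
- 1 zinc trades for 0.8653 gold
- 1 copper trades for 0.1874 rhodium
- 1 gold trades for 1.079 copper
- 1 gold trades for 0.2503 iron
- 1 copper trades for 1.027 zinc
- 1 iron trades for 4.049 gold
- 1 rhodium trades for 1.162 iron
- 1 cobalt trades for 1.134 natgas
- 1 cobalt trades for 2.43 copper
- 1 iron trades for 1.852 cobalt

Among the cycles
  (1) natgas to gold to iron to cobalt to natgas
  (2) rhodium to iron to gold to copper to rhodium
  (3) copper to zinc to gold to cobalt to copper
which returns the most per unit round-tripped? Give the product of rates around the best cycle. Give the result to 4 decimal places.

1.0923

(1) 2.078 × 0.2503 × 1.852 × 1.134 = 1.09235
(2) 1.162 × 4.049 × 1.079 × 0.1874 = 0.95136
(3) 1.027 × 0.8653 × 0.4398 × 2.43 = 0.94973
Highest is cycle (1) at 1.0923 (>1, arbitrage).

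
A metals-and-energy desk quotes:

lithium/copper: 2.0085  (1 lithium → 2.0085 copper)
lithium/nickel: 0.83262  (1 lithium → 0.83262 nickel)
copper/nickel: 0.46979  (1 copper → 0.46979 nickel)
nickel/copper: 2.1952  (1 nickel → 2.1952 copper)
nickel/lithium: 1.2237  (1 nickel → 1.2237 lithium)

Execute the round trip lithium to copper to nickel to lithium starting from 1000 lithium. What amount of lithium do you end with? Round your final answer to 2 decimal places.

1154.65

1000 lithium × 2.0085 = 2008.5 copper
2008.5 copper × 0.46979 = 943.573215 nickel
943.573215 nickel × 1.2237 = 1154.6505431955 lithium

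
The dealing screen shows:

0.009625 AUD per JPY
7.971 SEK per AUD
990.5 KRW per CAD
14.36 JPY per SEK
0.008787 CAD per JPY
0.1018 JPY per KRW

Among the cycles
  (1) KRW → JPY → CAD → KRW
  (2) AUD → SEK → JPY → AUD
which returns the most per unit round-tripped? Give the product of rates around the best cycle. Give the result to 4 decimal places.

(1) 0.1018 × 0.008787 × 990.5 = 0.88602
(2) 7.971 × 14.36 × 0.009625 = 1.10171
Highest is cycle (2) at 1.1017 (>1, arbitrage).

1.1017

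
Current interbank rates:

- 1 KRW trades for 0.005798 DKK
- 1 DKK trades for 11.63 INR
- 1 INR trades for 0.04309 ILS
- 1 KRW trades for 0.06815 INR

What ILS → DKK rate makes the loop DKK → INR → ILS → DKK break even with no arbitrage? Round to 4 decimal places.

Known legs of the cycle: 11.63 × 0.04309 = 0.5011367
For no arbitrage the full-cycle product must be 1, so the missing rate is 1 / 0.5011367 ≈ 1.995464.

1.9955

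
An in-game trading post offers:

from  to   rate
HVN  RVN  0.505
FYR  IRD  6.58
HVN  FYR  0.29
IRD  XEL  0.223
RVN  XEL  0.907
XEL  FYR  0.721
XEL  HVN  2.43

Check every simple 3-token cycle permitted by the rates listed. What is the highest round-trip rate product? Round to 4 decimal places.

HVN→RVN→XEL→HVN: 0.505 × 0.907 × 2.43 = 1.11303
XEL→FYR→IRD→XEL: 0.721 × 6.58 × 0.223 = 1.05795
Maximum is HVN→RVN→XEL→HVN at 1.1130; arbitrage exists.

1.1130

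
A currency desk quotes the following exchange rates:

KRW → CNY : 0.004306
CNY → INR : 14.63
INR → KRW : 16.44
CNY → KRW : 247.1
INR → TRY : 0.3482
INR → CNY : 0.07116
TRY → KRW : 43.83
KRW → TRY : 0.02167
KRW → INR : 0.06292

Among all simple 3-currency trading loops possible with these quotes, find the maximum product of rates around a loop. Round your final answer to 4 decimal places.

1.1064

CNY→KRW→INR→CNY: 247.1 × 0.06292 × 0.07116 = 1.10636
CNY→INR→KRW→CNY: 14.63 × 16.44 × 0.004306 = 1.03567
TRY→KRW→INR→TRY: 43.83 × 0.06292 × 0.3482 = 0.96026
Maximum is CNY→KRW→INR→CNY at 1.1064; arbitrage exists.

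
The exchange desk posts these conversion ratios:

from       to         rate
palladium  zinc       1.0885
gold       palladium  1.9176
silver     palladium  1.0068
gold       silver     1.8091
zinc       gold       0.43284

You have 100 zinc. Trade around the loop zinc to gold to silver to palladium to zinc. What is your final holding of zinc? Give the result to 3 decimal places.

100 zinc × 0.43284 = 43.284 gold
43.284 gold × 1.8091 = 78.3050844 silver
78.3050844 silver × 1.0068 = 78.83755897392 palladium
78.83755897392 palladium × 1.0885 = 85.81468294311192 zinc

85.815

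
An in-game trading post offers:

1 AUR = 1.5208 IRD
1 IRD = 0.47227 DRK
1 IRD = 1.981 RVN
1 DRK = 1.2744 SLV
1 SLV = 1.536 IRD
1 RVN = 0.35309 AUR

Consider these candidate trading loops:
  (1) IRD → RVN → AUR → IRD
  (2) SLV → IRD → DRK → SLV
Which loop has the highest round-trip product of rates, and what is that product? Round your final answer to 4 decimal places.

1.0638

(1) 1.981 × 0.35309 × 1.5208 = 1.06376
(2) 1.536 × 0.47227 × 1.2744 = 0.92446
Highest is cycle (1) at 1.0638 (>1, arbitrage).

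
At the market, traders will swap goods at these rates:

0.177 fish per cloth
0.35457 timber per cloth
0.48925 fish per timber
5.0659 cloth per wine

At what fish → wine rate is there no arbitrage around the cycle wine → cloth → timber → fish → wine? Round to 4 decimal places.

1.1379

Known legs of the cycle: 5.0659 × 0.35457 × 0.48925 = 0.87879875774775
For no arbitrage the full-cycle product must be 1, so the missing rate is 1 / 0.87879875774775 ≈ 1.137917.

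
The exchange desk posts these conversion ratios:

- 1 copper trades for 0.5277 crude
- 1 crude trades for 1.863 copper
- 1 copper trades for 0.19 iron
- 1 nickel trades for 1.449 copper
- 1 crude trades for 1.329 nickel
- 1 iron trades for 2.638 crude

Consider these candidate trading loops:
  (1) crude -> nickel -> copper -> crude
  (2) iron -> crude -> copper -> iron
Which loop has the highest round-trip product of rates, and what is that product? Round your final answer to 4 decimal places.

(1) 1.329 × 1.449 × 0.5277 = 1.01620
(2) 2.638 × 1.863 × 0.19 = 0.93377
Highest is cycle (1) at 1.0162 (>1, arbitrage).

1.0162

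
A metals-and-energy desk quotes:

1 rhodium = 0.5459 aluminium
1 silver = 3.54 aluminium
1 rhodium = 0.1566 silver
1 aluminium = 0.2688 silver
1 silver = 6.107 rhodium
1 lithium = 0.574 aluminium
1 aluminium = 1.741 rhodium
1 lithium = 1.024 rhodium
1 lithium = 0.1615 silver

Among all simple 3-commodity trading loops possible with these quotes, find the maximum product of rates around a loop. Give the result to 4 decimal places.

aluminium→rhodium→silver→aluminium: 1.741 × 0.1566 × 3.54 = 0.96515
aluminium→silver→rhodium→aluminium: 0.2688 × 6.107 × 0.5459 = 0.89613
Maximum is aluminium→rhodium→silver→aluminium at 0.9651; no arbitrage — every cycle loses value.

0.9651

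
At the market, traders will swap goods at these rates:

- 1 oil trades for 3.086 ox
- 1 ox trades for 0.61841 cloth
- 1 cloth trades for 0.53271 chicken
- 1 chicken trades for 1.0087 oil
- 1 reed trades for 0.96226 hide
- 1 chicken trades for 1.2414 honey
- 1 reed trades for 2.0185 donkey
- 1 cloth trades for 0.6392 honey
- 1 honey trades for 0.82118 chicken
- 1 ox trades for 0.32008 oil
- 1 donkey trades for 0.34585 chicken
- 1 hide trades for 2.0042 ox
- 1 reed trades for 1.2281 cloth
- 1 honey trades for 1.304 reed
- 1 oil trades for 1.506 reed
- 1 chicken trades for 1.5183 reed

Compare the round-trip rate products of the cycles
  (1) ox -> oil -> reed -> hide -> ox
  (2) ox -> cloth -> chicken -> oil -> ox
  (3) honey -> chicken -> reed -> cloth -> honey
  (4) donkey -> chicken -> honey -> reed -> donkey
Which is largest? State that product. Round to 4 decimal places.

(1) 0.32008 × 1.506 × 0.96226 × 2.0042 = 0.92964
(2) 0.61841 × 0.53271 × 1.0087 × 3.086 = 1.02548
(3) 0.82118 × 1.5183 × 1.2281 × 0.6392 = 0.97874
(4) 0.34585 × 1.2414 × 1.304 × 2.0185 = 1.13007
Highest is cycle (4) at 1.1301 (>1, arbitrage).

1.1301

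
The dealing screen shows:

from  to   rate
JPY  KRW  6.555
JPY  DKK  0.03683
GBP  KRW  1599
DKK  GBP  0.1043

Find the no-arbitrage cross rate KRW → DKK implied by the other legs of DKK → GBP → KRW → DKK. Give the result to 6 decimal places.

Known legs of the cycle: 0.1043 × 1599 = 166.7757
For no arbitrage the full-cycle product must be 1, so the missing rate is 1 / 166.7757 ≈ 0.00599608.

0.005996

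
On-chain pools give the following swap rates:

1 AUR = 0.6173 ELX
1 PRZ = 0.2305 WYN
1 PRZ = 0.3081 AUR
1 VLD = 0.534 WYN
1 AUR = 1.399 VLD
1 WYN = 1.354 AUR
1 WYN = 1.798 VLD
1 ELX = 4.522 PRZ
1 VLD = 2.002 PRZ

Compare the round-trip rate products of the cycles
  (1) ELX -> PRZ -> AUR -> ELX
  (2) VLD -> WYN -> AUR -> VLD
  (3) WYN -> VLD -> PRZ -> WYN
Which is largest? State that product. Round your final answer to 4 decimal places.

1.0115

(1) 4.522 × 0.3081 × 0.6173 = 0.86004
(2) 0.534 × 1.354 × 1.399 = 1.01153
(3) 1.798 × 2.002 × 0.2305 = 0.82971
Highest is cycle (2) at 1.0115 (>1, arbitrage).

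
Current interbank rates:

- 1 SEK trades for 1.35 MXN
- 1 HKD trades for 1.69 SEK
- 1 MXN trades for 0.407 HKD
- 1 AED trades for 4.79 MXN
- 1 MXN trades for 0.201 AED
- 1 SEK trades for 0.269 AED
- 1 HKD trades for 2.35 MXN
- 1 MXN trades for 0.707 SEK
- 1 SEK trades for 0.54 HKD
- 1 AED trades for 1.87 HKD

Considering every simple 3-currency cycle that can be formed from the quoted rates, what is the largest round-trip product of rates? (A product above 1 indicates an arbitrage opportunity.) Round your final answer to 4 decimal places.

MXN→HKD→SEK→MXN: 0.407 × 1.69 × 1.35 = 0.92857
AED→MXN→SEK→AED: 4.79 × 0.707 × 0.269 = 0.91098
MXN→SEK→HKD→MXN: 0.707 × 0.54 × 2.35 = 0.89718
AED→HKD→MXN→AED: 1.87 × 2.35 × 0.201 = 0.88329
AED→HKD→SEK→AED: 1.87 × 1.69 × 0.269 = 0.85012
Maximum is MXN→HKD→SEK→MXN at 0.9286; no arbitrage — every cycle loses value.

0.9286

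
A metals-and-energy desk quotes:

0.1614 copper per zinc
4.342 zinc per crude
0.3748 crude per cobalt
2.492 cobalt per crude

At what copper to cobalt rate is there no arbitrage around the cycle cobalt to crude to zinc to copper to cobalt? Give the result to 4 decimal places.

3.8072

Known legs of the cycle: 0.3748 × 4.342 × 0.1614 = 0.26265939024
For no arbitrage the full-cycle product must be 1, so the missing rate is 1 / 0.26265939024 ≈ 3.807212.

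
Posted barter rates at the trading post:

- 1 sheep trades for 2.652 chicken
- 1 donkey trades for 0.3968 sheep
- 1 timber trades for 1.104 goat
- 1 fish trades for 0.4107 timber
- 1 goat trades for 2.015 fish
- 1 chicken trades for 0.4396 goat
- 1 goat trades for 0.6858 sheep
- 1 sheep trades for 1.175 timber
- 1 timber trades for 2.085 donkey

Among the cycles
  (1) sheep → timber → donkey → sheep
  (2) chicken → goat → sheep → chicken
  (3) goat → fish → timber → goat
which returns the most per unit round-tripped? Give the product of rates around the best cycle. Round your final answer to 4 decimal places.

0.9721

(1) 1.175 × 2.085 × 0.3968 = 0.97211
(2) 0.4396 × 0.6858 × 2.652 = 0.79952
(3) 2.015 × 0.4107 × 1.104 = 0.91363
Highest is cycle (1) at 0.9721 (≤1, no arbitrage).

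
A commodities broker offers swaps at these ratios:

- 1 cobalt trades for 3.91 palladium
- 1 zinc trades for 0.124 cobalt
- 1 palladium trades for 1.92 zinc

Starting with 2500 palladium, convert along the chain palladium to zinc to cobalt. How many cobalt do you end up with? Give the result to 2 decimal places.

2500 palladium × 1.92 = 4800 zinc
4800 zinc × 0.124 = 595.2 cobalt

595.20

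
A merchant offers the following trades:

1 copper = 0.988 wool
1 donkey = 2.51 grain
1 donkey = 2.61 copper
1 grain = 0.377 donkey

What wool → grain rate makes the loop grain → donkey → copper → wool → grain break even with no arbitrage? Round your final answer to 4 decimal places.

Known legs of the cycle: 0.377 × 2.61 × 0.988 = 0.97216236
For no arbitrage the full-cycle product must be 1, so the missing rate is 1 / 0.97216236 ≈ 1.028635.

1.0286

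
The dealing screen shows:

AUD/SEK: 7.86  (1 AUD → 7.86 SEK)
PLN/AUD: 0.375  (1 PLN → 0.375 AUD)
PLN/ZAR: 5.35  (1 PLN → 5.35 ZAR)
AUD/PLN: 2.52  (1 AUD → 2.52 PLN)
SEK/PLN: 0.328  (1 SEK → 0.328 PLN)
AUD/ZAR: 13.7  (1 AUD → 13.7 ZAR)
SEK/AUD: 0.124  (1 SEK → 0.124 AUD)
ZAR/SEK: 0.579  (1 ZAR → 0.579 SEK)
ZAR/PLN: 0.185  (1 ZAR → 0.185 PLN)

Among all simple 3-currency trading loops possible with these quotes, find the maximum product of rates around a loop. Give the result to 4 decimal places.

1.0160

ZAR→SEK→PLN→ZAR: 0.579 × 0.328 × 5.35 = 1.01603
ZAR→SEK→AUD→ZAR: 0.579 × 0.124 × 13.7 = 0.98361
AUD→SEK→PLN→AUD: 7.86 × 0.328 × 0.375 = 0.96678
ZAR→PLN→AUD→ZAR: 0.185 × 0.375 × 13.7 = 0.95044
Maximum is ZAR→SEK→PLN→ZAR at 1.0160; arbitrage exists.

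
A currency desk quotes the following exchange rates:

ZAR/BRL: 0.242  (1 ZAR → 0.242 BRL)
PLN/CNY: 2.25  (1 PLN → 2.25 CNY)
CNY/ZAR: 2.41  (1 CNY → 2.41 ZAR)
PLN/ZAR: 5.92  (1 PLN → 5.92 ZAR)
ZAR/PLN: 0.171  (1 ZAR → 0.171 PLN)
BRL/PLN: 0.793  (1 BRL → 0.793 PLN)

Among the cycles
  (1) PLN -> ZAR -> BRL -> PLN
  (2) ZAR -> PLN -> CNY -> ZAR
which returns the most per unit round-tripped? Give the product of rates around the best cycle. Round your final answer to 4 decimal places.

(1) 5.92 × 0.242 × 0.793 = 1.13608
(2) 0.171 × 2.25 × 2.41 = 0.92725
Highest is cycle (1) at 1.1361 (>1, arbitrage).

1.1361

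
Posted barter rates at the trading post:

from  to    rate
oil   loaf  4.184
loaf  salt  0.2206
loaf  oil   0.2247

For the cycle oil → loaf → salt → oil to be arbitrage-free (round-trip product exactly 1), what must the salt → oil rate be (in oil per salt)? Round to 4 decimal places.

1.0834

Known legs of the cycle: 4.184 × 0.2206 = 0.9229904
For no arbitrage the full-cycle product must be 1, so the missing rate is 1 / 0.9229904 ≈ 1.083435.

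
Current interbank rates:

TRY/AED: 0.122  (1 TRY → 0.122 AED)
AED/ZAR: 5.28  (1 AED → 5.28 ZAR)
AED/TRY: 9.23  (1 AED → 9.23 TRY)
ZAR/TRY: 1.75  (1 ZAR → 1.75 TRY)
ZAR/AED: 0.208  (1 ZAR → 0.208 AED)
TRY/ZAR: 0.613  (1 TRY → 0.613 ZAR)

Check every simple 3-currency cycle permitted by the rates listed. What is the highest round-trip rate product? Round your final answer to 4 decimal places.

1.1769

AED→TRY→ZAR→AED: 9.23 × 0.613 × 0.208 = 1.17686
AED→ZAR→TRY→AED: 5.28 × 1.75 × 0.122 = 1.12728
Maximum is AED→TRY→ZAR→AED at 1.1769; arbitrage exists.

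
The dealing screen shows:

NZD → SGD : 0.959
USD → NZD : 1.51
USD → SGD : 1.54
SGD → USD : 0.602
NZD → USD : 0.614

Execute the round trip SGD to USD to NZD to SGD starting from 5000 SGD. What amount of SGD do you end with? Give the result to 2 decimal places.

5000 SGD × 0.602 = 3010 USD
3010 USD × 1.51 = 4545.1 NZD
4545.1 NZD × 0.959 = 4358.7509 SGD

4358.75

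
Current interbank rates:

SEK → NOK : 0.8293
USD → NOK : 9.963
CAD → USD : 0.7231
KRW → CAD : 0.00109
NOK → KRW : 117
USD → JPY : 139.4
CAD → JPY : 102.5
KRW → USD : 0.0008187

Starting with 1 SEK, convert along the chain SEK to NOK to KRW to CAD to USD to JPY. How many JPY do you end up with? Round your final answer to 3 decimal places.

1 SEK × 0.8293 = 0.8293 NOK
0.8293 NOK × 117 = 97.0281 KRW
97.0281 KRW × 0.00109 = 0.105760629 CAD
0.105760629 CAD × 0.7231 = 0.0764755108299 USD
0.0764755108299 USD × 139.4 = 10.66068620968806 JPY

10.661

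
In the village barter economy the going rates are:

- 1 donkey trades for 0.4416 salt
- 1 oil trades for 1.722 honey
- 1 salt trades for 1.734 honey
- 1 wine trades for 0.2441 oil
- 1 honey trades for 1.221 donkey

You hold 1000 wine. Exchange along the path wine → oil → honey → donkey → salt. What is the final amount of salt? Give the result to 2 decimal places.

1000 wine × 0.2441 = 244.1 oil
244.1 oil × 1.722 = 420.3402 honey
420.3402 honey × 1.221 = 513.2353842 donkey
513.2353842 donkey × 0.4416 = 226.64474566272 salt

226.64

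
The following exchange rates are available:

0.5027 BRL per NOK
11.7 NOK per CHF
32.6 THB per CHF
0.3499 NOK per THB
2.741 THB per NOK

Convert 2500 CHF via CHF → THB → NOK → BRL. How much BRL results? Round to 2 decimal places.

14335.42

2500 CHF × 32.6 = 81500 THB
81500 THB × 0.3499 = 28516.85 NOK
28516.85 NOK × 0.5027 = 14335.420495 BRL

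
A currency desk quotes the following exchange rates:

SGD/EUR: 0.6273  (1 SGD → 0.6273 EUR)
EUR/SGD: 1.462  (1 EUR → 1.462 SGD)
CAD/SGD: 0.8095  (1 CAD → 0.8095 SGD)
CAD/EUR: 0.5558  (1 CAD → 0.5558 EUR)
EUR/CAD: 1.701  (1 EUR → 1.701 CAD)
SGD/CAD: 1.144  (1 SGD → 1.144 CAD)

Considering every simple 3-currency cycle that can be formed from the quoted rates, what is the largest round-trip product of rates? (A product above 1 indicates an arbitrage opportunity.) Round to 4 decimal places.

0.9296

CAD→EUR→SGD→CAD: 0.5558 × 1.462 × 1.144 = 0.92959
CAD→SGD→EUR→CAD: 0.8095 × 0.6273 × 1.701 = 0.86377
Maximum is CAD→EUR→SGD→CAD at 0.9296; no arbitrage — every cycle loses value.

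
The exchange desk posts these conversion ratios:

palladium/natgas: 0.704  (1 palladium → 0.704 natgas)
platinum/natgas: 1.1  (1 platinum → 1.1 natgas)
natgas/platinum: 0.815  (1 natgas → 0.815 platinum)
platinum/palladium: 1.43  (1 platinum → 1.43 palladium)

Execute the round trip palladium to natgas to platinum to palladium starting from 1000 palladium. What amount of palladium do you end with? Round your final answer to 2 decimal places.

1000 palladium × 0.704 = 704 natgas
704 natgas × 0.815 = 573.76 platinum
573.76 platinum × 1.43 = 820.4768 palladium

820.48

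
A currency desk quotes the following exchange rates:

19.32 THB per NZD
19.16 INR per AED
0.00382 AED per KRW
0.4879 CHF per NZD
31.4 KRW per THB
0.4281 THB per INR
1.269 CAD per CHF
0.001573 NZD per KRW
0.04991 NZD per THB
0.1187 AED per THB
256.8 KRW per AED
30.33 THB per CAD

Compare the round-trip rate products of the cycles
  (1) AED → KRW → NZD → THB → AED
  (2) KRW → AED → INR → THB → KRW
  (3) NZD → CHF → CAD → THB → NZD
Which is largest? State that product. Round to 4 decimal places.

0.9839

(1) 256.8 × 0.001573 × 19.32 × 0.1187 = 0.92636
(2) 0.00382 × 19.16 × 0.4281 × 31.4 = 0.98386
(3) 0.4879 × 1.269 × 30.33 × 0.04991 = 0.93724
Highest is cycle (2) at 0.9839 (≤1, no arbitrage).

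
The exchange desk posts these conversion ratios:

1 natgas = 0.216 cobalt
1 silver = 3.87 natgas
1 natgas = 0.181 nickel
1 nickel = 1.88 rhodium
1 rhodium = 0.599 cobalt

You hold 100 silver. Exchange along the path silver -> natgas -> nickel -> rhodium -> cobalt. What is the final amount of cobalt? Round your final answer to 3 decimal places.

100 silver × 3.87 = 387 natgas
387 natgas × 0.181 = 70.047 nickel
70.047 nickel × 1.88 = 131.68836 rhodium
131.68836 rhodium × 0.599 = 78.88132764 cobalt

78.881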